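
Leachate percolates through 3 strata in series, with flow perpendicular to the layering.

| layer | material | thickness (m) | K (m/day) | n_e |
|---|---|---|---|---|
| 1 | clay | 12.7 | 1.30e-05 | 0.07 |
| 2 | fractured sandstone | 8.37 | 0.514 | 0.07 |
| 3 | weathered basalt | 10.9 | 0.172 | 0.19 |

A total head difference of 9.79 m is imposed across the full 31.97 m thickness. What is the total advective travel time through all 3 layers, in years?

With flow normal to the layers, continuity requires the same specific discharge q through every layer.
Σ(b_i/K_i) = 12.7/1.30e-05 + 8.37/0.514 + 10.9/0.172 = 9.770e+05 d.
q = Δh / Σ(b_i/K_i) = 9.79 / 9.770e+05 = 1.002e-05 m/day.
In each layer the seepage velocity is v_i = q/n_i, so the layer transit time is t_i = b_i·n_i / q:
  layer 1 (clay): t_1 = 12.7 × 0.07 / 1.002e-05 = 88719 d
  layer 2 (fractured sandstone): t_2 = 8.37 × 0.07 / 1.002e-05 = 58470 d
  layer 3 (weathered basalt): t_3 = 10.9 × 0.19 / 1.002e-05 = 2.067e+05 d
Total t = Σ t_i = 3.539e+05 days = 968.8 years.

969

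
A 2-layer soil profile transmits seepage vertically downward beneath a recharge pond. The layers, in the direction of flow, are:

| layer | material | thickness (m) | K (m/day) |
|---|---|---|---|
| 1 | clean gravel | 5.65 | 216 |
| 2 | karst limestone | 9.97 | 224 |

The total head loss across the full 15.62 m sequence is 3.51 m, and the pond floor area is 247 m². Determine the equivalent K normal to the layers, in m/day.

221

Flow is perpendicular to layering, so the layers act in series and the equivalent K is the thickness-weighted harmonic mean.
Total thickness L = 5.65 + 9.97 = 15.62 m.
Σ(b_i/K_i) = 5.65/216 + 9.97/224 = 0.07067 d.
K_eq = L / Σ(b_i/K_i) = 15.62 / 0.07067 = 221.0 m/day.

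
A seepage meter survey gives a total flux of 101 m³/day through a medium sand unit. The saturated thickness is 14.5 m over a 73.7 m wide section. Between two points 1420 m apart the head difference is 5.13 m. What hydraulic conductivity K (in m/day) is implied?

Cross-sectional area A = 73.7 × 14.5 = 1069 m².
Hydraulic gradient i = Δh / L = 5.13 / 1420 = 0.003613.
From Q = K·A·i, K = Q / (A·i) = 101 / (1069 × 0.003613) = 26.16 m/day.

26.2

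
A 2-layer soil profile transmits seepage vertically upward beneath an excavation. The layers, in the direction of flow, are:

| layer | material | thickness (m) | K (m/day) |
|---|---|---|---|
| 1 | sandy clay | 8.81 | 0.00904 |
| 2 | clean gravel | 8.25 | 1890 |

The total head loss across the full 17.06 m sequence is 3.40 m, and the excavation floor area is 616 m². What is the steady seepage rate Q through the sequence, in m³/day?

2.15

Flow is perpendicular to layering, so the layers act in series and the equivalent K is the thickness-weighted harmonic mean.
Total thickness L = 8.81 + 8.25 = 17.06 m.
Σ(b_i/K_i) = 8.81/0.00904 + 8.25/1890 = 974.6 d.
K_eq = L / Σ(b_i/K_i) = 17.06 / 974.6 = 0.01751 m/day.
Q = K_eq · A · (Δh/L) = 0.01751 × 616 × (3.40/17.06) = 2.149 m³/day.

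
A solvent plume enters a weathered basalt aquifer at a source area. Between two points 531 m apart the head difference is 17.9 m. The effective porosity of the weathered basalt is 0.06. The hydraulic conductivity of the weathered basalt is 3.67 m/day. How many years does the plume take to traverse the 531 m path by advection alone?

Hydraulic gradient i = Δh / L = 17.9 / 531 = 0.03371.
Darcy flux q = K · i = 3.670 × 0.03371 = 0.1237 m/day.
Seepage velocity v = q / n_e = 0.1237 / 0.06 = 2.062 m/day.
Travel time t = L / v = 531 / 2.062 = 257.5 days = 0.7051 years.

0.705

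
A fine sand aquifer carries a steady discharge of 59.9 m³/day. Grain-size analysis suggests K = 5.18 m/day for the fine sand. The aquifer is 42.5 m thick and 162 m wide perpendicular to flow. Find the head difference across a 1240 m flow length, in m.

Cross-sectional area A = 162 × 42.5 = 6885 m².
From Q = K·A·i, i = Q / (K·A) = 59.9 / (5.180 × 6885) = 0.001680.
Head loss Δh = i · L = 0.001680 × 1240 = 2.083 m.

2.08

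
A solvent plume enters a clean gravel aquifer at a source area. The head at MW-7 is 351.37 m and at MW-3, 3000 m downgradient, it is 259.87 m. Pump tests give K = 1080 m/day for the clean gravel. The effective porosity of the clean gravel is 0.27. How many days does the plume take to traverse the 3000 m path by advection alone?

Hydraulic gradient i = (351.37 − 259.87) / 3000 = 91.5 / 3000 = 0.03050.
Darcy flux q = K · i = 1080 × 0.03050 = 32.94 m/day.
Seepage velocity v = q / n_e = 32.94 / 0.27 = 122.0 m/day.
Travel time t = L / v = 3000 / 122.0 = 24.59 days.

24.6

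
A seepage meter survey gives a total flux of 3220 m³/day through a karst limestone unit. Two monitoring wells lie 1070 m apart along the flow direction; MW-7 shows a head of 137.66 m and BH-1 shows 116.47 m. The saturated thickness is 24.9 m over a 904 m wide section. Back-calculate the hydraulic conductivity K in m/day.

7.22

Cross-sectional area A = 904 × 24.9 = 22510 m².
Hydraulic gradient i = (137.66 − 116.47) / 1070 = 21.19 / 1070 = 0.01980.
From Q = K·A·i, K = Q / (A·i) = 3220 / (22510 × 0.01980) = 7.223 m/day.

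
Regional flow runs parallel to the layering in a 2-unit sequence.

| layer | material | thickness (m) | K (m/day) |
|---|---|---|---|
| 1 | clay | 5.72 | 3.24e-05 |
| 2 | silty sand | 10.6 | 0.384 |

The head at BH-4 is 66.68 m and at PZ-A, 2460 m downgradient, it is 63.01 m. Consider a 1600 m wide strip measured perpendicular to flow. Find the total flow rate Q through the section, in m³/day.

Flow is parallel to layering, so each bed carries its own Darcy discharge and the transmissivities add.
Σ(K_i·b_i) = 3.24e-05×5.72 + 0.384×10.6 = 4.071 m²/day.
Hydraulic gradient i = (66.68 − 63.01) / 2460 = 3.67 / 2460 = 0.001492.
Q = Σ(K_i·b_i) · W · i = 4.071 × 1600 × 0.001492 = 9.716 m³/day.

9.72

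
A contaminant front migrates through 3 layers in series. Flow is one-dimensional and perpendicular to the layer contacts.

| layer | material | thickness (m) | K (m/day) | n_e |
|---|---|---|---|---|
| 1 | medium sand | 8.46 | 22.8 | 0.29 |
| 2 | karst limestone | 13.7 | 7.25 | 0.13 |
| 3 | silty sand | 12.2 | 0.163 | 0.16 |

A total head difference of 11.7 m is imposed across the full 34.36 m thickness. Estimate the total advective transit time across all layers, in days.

40.8

With flow normal to the layers, continuity requires the same specific discharge q through every layer.
Σ(b_i/K_i) = 8.46/22.8 + 13.7/7.25 + 12.2/0.163 = 77.11 d.
q = Δh / Σ(b_i/K_i) = 11.7 / 77.11 = 0.1517 m/day.
In each layer the seepage velocity is v_i = q/n_i, so the layer transit time is t_i = b_i·n_i / q:
  layer 1 (medium sand): t_1 = 8.46 × 0.29 / 0.1517 = 16.17 d
  layer 2 (karst limestone): t_2 = 13.7 × 0.13 / 0.1517 = 11.74 d
  layer 3 (silty sand): t_3 = 12.2 × 0.16 / 0.1517 = 12.86 d
Total t = Σ t_i = 40.77 days.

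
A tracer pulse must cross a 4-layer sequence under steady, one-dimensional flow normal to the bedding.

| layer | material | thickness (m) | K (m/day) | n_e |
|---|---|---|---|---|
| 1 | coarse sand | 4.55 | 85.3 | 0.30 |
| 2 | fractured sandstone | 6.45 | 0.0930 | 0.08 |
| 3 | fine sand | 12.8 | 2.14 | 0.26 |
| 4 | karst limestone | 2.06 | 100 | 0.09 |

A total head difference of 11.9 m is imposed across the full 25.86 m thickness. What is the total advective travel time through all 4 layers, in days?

34.2

With flow normal to the layers, continuity requires the same specific discharge q through every layer.
Σ(b_i/K_i) = 4.55/85.3 + 6.45/0.0930 + 12.8/2.14 + 2.06/100 = 75.41 d.
q = Δh / Σ(b_i/K_i) = 11.9 / 75.41 = 0.1578 m/day.
In each layer the seepage velocity is v_i = q/n_i, so the layer transit time is t_i = b_i·n_i / q:
  layer 1 (coarse sand): t_1 = 4.55 × 0.30 / 0.1578 = 8.650 d
  layer 2 (fractured sandstone): t_2 = 6.45 × 0.08 / 0.1578 = 3.270 d
  layer 3 (fine sand): t_3 = 12.8 × 0.26 / 0.1578 = 21.09 d
  layer 4 (karst limestone): t_4 = 2.06 × 0.09 / 0.1578 = 1.175 d
Total t = Σ t_i = 34.18 days.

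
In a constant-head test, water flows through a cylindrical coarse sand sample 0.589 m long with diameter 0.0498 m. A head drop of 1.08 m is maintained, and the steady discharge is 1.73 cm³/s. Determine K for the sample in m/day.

Cross-sectional area A = π·(d/2)² = π × (0.0498/2)² = 0.001948 m².
Convert discharge: 1.73 cm³/s = 1.730e-06 m³/s.
Darcy's law rearranged: K = Q·L / (A·Δh) = 1.730e-06 × 0.589 / (0.001948 × 1.08) = 0.0004844 m/s = 41.85 m/day.

41.9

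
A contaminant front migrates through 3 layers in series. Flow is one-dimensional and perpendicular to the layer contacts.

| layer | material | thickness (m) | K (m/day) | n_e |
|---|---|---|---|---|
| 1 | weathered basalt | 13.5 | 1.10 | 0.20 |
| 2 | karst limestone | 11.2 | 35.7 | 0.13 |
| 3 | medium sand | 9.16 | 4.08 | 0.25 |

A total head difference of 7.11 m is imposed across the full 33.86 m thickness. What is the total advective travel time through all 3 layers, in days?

13.4

With flow normal to the layers, continuity requires the same specific discharge q through every layer.
Σ(b_i/K_i) = 13.5/1.10 + 11.2/35.7 + 9.16/4.08 = 14.83 d.
q = Δh / Σ(b_i/K_i) = 7.11 / 14.83 = 0.4794 m/day.
In each layer the seepage velocity is v_i = q/n_i, so the layer transit time is t_i = b_i·n_i / q:
  layer 1 (weathered basalt): t_1 = 13.5 × 0.20 / 0.4794 = 5.632 d
  layer 2 (karst limestone): t_2 = 11.2 × 0.13 / 0.4794 = 3.037 d
  layer 3 (medium sand): t_3 = 9.16 × 0.25 / 0.4794 = 4.777 d
Total t = Σ t_i = 13.45 days.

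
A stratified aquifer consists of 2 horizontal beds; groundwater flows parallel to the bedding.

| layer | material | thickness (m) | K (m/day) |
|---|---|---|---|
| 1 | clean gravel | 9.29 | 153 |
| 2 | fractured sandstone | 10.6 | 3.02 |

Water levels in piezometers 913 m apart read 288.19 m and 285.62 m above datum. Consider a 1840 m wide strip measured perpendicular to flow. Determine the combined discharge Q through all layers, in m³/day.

Flow is parallel to layering, so each bed carries its own Darcy discharge and the transmissivities add.
Σ(K_i·b_i) = 153×9.29 + 3.02×10.6 = 1453 m²/day.
Hydraulic gradient i = (288.19 − 285.62) / 913 = 2.57 / 913 = 0.002815.
Q = Σ(K_i·b_i) · W · i = 1453 × 1840 × 0.002815 = 7528 m³/day.

7530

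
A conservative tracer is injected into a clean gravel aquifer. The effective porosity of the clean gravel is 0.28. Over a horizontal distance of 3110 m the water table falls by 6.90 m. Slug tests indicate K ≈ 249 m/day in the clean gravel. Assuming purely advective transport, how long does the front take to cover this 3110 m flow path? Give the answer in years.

Hydraulic gradient i = Δh / L = 6.90 / 3110 = 0.002219.
Darcy flux q = K · i = 249.0 × 0.002219 = 0.5524 m/day.
Seepage velocity v = q / n_e = 0.5524 / 0.28 = 1.973 m/day.
Travel time t = L / v = 3110 / 1.973 = 1576 days = 4.316 years.

4.32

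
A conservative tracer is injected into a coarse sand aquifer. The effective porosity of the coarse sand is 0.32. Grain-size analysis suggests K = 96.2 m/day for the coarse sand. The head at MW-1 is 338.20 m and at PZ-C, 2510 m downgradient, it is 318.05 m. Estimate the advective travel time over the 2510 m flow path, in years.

Hydraulic gradient i = (338.20 − 318.05) / 2510 = 20.15 / 2510 = 0.008028.
Darcy flux q = K · i = 96.20 × 0.008028 = 0.7723 m/day.
Seepage velocity v = q / n_e = 0.7723 / 0.32 = 2.413 m/day.
Travel time t = L / v = 2510 / 2.413 = 1040 days = 2.847 years.

2.85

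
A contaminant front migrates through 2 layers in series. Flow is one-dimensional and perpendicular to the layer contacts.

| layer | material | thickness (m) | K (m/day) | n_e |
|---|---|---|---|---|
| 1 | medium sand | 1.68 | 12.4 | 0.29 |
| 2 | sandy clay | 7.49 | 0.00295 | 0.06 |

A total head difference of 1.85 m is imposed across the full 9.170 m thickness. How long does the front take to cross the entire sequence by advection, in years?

3.52

With flow normal to the layers, continuity requires the same specific discharge q through every layer.
Σ(b_i/K_i) = 1.68/12.4 + 7.49/0.00295 = 2539 d.
q = Δh / Σ(b_i/K_i) = 1.85 / 2539 = 0.0007286 m/day.
In each layer the seepage velocity is v_i = q/n_i, so the layer transit time is t_i = b_i·n_i / q:
  layer 1 (medium sand): t_1 = 1.68 × 0.29 / 0.0007286 = 668.7 d
  layer 2 (sandy clay): t_2 = 7.49 × 0.06 / 0.0007286 = 616.8 d
Total t = Σ t_i = 1285 days = 3.519 years.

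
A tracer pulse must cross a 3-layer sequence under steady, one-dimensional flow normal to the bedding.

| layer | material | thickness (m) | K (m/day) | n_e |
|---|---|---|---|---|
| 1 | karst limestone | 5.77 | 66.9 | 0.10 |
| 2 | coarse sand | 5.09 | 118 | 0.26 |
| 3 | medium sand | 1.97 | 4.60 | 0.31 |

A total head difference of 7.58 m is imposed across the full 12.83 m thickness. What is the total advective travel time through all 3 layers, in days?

With flow normal to the layers, continuity requires the same specific discharge q through every layer.
Σ(b_i/K_i) = 5.77/66.9 + 5.09/118 + 1.97/4.60 = 0.5576 d.
q = Δh / Σ(b_i/K_i) = 7.58 / 0.5576 = 13.59 m/day.
In each layer the seepage velocity is v_i = q/n_i, so the layer transit time is t_i = b_i·n_i / q:
  layer 1 (karst limestone): t_1 = 5.77 × 0.10 / 13.59 = 0.04245 d
  layer 2 (coarse sand): t_2 = 5.09 × 0.26 / 13.59 = 0.09736 d
  layer 3 (medium sand): t_3 = 1.97 × 0.31 / 13.59 = 0.04493 d
Total t = Σ t_i = 0.1847 days.

0.185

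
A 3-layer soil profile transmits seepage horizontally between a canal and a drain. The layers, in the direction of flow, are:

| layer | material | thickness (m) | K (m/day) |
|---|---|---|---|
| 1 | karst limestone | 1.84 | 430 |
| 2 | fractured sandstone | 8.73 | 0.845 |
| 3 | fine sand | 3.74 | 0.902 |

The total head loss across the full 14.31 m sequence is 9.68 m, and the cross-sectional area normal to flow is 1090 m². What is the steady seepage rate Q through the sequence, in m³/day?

729

Flow is perpendicular to layering, so the layers act in series and the equivalent K is the thickness-weighted harmonic mean.
Total thickness L = 1.84 + 8.73 + 3.74 = 14.31 m.
Σ(b_i/K_i) = 1.84/430 + 8.73/0.845 + 3.74/0.902 = 14.48 d.
K_eq = L / Σ(b_i/K_i) = 14.31 / 14.48 = 0.9881 m/day.
Q = K_eq · A · (Δh/L) = 0.9881 × 1090 × (9.68/14.31) = 728.6 m³/day.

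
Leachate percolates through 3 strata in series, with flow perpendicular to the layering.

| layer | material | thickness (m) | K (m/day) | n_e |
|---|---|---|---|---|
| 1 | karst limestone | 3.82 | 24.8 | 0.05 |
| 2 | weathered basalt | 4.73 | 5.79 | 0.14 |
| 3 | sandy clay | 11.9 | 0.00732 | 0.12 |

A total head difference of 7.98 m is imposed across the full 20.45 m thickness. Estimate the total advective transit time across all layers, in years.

With flow normal to the layers, continuity requires the same specific discharge q through every layer.
Σ(b_i/K_i) = 3.82/24.8 + 4.73/5.79 + 11.9/0.00732 = 1627 d.
q = Δh / Σ(b_i/K_i) = 7.98 / 1627 = 0.004906 m/day.
In each layer the seepage velocity is v_i = q/n_i, so the layer transit time is t_i = b_i·n_i / q:
  layer 1 (karst limestone): t_1 = 3.82 × 0.05 / 0.004906 = 38.93 d
  layer 2 (weathered basalt): t_2 = 4.73 × 0.14 / 0.004906 = 135.0 d
  layer 3 (sandy clay): t_3 = 11.9 × 0.12 / 0.004906 = 291.1 d
Total t = Σ t_i = 465.0 days = 1.273 years.

1.27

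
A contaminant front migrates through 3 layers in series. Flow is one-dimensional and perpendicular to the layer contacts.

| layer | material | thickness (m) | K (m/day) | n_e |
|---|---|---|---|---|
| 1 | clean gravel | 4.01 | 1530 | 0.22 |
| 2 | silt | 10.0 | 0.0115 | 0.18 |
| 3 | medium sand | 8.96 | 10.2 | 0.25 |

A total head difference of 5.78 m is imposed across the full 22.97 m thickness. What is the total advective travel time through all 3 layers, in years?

With flow normal to the layers, continuity requires the same specific discharge q through every layer.
Σ(b_i/K_i) = 4.01/1530 + 10.0/0.0115 + 8.96/10.2 = 870.4 d.
q = Δh / Σ(b_i/K_i) = 5.78 / 870.4 = 0.006640 m/day.
In each layer the seepage velocity is v_i = q/n_i, so the layer transit time is t_i = b_i·n_i / q:
  layer 1 (clean gravel): t_1 = 4.01 × 0.22 / 0.006640 = 132.9 d
  layer 2 (silt): t_2 = 10.0 × 0.18 / 0.006640 = 271.1 d
  layer 3 (medium sand): t_3 = 8.96 × 0.25 / 0.006640 = 337.3 d
Total t = Σ t_i = 741.3 days = 2.029 years.

2.03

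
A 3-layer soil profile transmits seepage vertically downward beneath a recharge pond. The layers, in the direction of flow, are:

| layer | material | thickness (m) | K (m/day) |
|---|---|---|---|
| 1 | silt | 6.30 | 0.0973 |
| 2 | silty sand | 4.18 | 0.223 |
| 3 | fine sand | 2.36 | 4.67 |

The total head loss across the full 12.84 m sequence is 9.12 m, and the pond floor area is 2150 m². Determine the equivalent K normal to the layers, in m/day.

0.153

Flow is perpendicular to layering, so the layers act in series and the equivalent K is the thickness-weighted harmonic mean.
Total thickness L = 6.30 + 4.18 + 2.36 = 12.84 m.
Σ(b_i/K_i) = 6.30/0.0973 + 4.18/0.223 + 2.36/4.67 = 84.00 d.
K_eq = L / Σ(b_i/K_i) = 12.84 / 84.00 = 0.1529 m/day.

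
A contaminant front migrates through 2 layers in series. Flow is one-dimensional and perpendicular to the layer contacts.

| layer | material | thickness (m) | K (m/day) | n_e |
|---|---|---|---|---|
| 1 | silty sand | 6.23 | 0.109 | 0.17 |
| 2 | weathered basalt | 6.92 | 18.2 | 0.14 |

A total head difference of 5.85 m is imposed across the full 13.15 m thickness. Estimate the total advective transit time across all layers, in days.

19.9

With flow normal to the layers, continuity requires the same specific discharge q through every layer.
Σ(b_i/K_i) = 6.23/0.109 + 6.92/18.2 = 57.54 d.
q = Δh / Σ(b_i/K_i) = 5.85 / 57.54 = 0.1017 m/day.
In each layer the seepage velocity is v_i = q/n_i, so the layer transit time is t_i = b_i·n_i / q:
  layer 1 (silty sand): t_1 = 6.23 × 0.17 / 0.1017 = 10.42 d
  layer 2 (weathered basalt): t_2 = 6.92 × 0.14 / 0.1017 = 9.528 d
Total t = Σ t_i = 19.94 days.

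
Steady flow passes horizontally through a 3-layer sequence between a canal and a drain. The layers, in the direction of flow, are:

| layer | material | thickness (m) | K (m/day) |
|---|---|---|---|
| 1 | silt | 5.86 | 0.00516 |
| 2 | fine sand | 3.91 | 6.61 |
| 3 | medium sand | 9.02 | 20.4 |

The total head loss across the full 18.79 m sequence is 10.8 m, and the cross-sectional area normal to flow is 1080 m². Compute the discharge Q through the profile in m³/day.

10.3

Flow is perpendicular to layering, so the layers act in series and the equivalent K is the thickness-weighted harmonic mean.
Total thickness L = 5.86 + 3.91 + 9.02 = 18.79 m.
Σ(b_i/K_i) = 5.86/0.00516 + 3.91/6.61 + 9.02/20.4 = 1137 d.
K_eq = L / Σ(b_i/K_i) = 18.79 / 1137 = 0.01653 m/day.
Q = K_eq · A · (Δh/L) = 0.01653 × 1080 × (10.8/18.79) = 10.26 m³/day.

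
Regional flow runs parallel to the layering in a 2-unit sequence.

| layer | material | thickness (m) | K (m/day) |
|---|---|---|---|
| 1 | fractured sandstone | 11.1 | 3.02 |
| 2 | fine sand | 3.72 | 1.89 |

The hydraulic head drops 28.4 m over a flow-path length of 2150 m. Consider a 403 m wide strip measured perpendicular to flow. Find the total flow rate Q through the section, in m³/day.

Flow is parallel to layering, so each bed carries its own Darcy discharge and the transmissivities add.
Σ(K_i·b_i) = 3.02×11.1 + 1.89×3.72 = 40.55 m²/day.
Hydraulic gradient i = Δh / L = 28.4 / 2150 = 0.01321.
Q = Σ(K_i·b_i) · W · i = 40.55 × 403 × 0.01321 = 215.9 m³/day.

216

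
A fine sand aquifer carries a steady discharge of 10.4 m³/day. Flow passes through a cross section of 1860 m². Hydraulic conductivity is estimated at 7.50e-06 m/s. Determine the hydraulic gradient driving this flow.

0.00863

Convert K: 7.50e-06 m/s × 86400 = 0.6480 m/day.
From Q = K·A·i, i = Q / (K·A) = 10.4 / (0.6480 × 1860) = 0.008629.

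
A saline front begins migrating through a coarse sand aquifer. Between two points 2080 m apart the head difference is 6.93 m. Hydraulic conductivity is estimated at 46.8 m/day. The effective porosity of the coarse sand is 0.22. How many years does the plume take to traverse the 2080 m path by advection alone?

8.03

Hydraulic gradient i = Δh / L = 6.93 / 2080 = 0.003332.
Darcy flux q = K · i = 46.80 × 0.003332 = 0.1559 m/day.
Seepage velocity v = q / n_e = 0.1559 / 0.22 = 0.7087 m/day.
Travel time t = L / v = 2080 / 0.7087 = 2935 days = 8.035 years.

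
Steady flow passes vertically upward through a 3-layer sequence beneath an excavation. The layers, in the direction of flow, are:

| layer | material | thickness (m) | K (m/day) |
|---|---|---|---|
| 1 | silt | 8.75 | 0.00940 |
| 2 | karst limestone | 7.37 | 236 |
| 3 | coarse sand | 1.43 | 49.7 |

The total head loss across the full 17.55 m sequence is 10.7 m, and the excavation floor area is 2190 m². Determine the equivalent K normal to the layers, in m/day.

Flow is perpendicular to layering, so the layers act in series and the equivalent K is the thickness-weighted harmonic mean.
Total thickness L = 8.75 + 7.37 + 1.43 = 17.55 m.
Σ(b_i/K_i) = 8.75/0.00940 + 7.37/236 + 1.43/49.7 = 930.9 d.
K_eq = L / Σ(b_i/K_i) = 17.55 / 930.9 = 0.01885 m/day.

0.0189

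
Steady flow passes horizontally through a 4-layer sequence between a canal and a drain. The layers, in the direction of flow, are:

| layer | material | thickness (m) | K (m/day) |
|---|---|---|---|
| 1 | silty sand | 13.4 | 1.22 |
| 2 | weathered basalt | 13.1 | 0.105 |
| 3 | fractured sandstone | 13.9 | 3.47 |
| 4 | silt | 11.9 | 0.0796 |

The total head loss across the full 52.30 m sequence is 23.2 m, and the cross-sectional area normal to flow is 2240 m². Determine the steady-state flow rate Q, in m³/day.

180

Flow is perpendicular to layering, so the layers act in series and the equivalent K is the thickness-weighted harmonic mean.
Total thickness L = 13.4 + 13.1 + 13.9 + 11.9 = 52.30 m.
Σ(b_i/K_i) = 13.4/1.22 + 13.1/0.105 + 13.9/3.47 + 11.9/0.0796 = 289.2 d.
K_eq = L / Σ(b_i/K_i) = 52.30 / 289.2 = 0.1808 m/day.
Q = K_eq · A · (Δh/L) = 0.1808 × 2240 × (23.2/52.30) = 179.7 m³/day.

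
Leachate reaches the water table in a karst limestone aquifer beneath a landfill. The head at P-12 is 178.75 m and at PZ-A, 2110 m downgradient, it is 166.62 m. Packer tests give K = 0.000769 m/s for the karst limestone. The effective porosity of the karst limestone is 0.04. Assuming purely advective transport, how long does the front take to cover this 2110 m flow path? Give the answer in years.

Convert K: 0.000769 m/s × 86400 = 66.44 m/day.
Hydraulic gradient i = (178.75 − 166.62) / 2110 = 12.13 / 2110 = 0.005749.
Darcy flux q = K · i = 66.44 × 0.005749 = 0.3820 m/day.
Seepage velocity v = q / n_e = 0.3820 / 0.04 = 9.549 m/day.
Travel time t = L / v = 2110 / 9.549 = 221.0 days = 0.6050 years.

0.605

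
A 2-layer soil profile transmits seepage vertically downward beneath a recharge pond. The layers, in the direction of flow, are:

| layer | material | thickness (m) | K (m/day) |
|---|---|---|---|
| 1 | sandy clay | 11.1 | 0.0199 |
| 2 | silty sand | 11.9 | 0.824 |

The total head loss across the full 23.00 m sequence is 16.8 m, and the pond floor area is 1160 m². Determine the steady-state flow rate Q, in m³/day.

Flow is perpendicular to layering, so the layers act in series and the equivalent K is the thickness-weighted harmonic mean.
Total thickness L = 11.1 + 11.9 = 23.00 m.
Σ(b_i/K_i) = 11.1/0.0199 + 11.9/0.824 = 572.2 d.
K_eq = L / Σ(b_i/K_i) = 23.00 / 572.2 = 0.04019 m/day.
Q = K_eq · A · (Δh/L) = 0.04019 × 1160 × (16.8/23.00) = 34.06 m³/day.

34.1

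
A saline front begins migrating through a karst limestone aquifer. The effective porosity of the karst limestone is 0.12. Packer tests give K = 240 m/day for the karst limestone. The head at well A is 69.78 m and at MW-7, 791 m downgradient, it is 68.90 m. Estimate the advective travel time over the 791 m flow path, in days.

356

Hydraulic gradient i = (69.78 − 68.90) / 791 = 0.88 / 791 = 0.001113.
Darcy flux q = K · i = 240.0 × 0.001113 = 0.2670 m/day.
Seepage velocity v = q / n_e = 0.2670 / 0.12 = 2.225 m/day.
Travel time t = L / v = 791 / 2.225 = 355.5 days.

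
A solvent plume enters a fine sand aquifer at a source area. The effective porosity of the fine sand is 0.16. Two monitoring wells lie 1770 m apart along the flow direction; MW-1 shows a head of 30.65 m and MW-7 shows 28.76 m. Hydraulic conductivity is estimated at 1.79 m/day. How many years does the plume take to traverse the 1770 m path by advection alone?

406

Hydraulic gradient i = (30.65 − 28.76) / 1770 = 1.89 / 1770 = 0.001068.
Darcy flux q = K · i = 1.790 × 0.001068 = 0.001911 m/day.
Seepage velocity v = q / n_e = 0.001911 / 0.16 = 0.01195 m/day.
Travel time t = L / v = 1770 / 0.01195 = 1.482e+05 days = 405.7 years.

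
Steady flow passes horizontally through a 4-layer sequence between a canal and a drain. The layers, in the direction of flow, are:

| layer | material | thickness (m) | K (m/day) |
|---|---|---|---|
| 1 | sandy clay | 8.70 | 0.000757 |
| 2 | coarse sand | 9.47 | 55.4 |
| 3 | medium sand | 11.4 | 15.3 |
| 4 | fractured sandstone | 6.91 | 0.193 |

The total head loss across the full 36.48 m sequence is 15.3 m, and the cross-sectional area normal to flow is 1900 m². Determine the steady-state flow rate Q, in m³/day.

Flow is perpendicular to layering, so the layers act in series and the equivalent K is the thickness-weighted harmonic mean.
Total thickness L = 8.70 + 9.47 + 11.4 + 6.91 = 36.48 m.
Σ(b_i/K_i) = 8.70/0.000757 + 9.47/55.4 + 11.4/15.3 + 6.91/0.193 = 11529 d.
K_eq = L / Σ(b_i/K_i) = 36.48 / 11529 = 0.003164 m/day.
Q = K_eq · A · (Δh/L) = 0.003164 × 1900 × (15.3/36.48) = 2.521 m³/day.

2.52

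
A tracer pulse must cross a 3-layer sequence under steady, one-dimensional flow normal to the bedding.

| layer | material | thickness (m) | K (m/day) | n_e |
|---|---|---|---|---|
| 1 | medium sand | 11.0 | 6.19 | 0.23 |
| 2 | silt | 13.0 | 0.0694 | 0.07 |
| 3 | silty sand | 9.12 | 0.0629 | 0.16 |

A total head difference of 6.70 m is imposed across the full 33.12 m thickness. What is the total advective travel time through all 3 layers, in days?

With flow normal to the layers, continuity requires the same specific discharge q through every layer.
Σ(b_i/K_i) = 11.0/6.19 + 13.0/0.0694 + 9.12/0.0629 = 334.1 d.
q = Δh / Σ(b_i/K_i) = 6.70 / 334.1 = 0.02005 m/day.
In each layer the seepage velocity is v_i = q/n_i, so the layer transit time is t_i = b_i·n_i / q:
  layer 1 (medium sand): t_1 = 11.0 × 0.23 / 0.02005 = 126.2 d
  layer 2 (silt): t_2 = 13.0 × 0.07 / 0.02005 = 45.38 d
  layer 3 (silty sand): t_3 = 9.12 × 0.16 / 0.02005 = 72.76 d
Total t = Σ t_i = 244.3 days.

244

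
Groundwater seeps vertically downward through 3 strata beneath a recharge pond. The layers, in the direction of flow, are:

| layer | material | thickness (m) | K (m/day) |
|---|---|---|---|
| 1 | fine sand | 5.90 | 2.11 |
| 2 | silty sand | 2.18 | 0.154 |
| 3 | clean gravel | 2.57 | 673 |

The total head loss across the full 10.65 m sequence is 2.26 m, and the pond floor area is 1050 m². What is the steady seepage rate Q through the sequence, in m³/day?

Flow is perpendicular to layering, so the layers act in series and the equivalent K is the thickness-weighted harmonic mean.
Total thickness L = 5.90 + 2.18 + 2.57 = 10.65 m.
Σ(b_i/K_i) = 5.90/2.11 + 2.18/0.154 + 2.57/673 = 16.96 d.
K_eq = L / Σ(b_i/K_i) = 10.65 / 16.96 = 0.6281 m/day.
Q = K_eq · A · (Δh/L) = 0.6281 × 1050 × (2.26/10.65) = 140.0 m³/day.

140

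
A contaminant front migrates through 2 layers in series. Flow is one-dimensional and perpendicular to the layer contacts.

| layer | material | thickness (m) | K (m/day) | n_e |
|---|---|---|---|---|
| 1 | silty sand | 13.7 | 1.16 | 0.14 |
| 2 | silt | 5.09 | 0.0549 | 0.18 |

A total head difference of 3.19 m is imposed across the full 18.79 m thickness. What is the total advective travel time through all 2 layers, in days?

92.9

With flow normal to the layers, continuity requires the same specific discharge q through every layer.
Σ(b_i/K_i) = 13.7/1.16 + 5.09/0.0549 = 104.5 d.
q = Δh / Σ(b_i/K_i) = 3.19 / 104.5 = 0.03052 m/day.
In each layer the seepage velocity is v_i = q/n_i, so the layer transit time is t_i = b_i·n_i / q:
  layer 1 (silty sand): t_1 = 13.7 × 0.14 / 0.03052 = 62.85 d
  layer 2 (silt): t_2 = 5.09 × 0.18 / 0.03052 = 30.02 d
Total t = Σ t_i = 92.87 days.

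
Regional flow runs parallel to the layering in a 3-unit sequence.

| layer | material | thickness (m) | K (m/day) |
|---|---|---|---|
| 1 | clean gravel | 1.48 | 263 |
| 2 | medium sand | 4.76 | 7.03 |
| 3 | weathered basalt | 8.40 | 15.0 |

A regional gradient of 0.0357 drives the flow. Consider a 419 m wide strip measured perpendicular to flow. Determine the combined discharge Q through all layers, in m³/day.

Flow is parallel to layering, so each bed carries its own Darcy discharge and the transmissivities add.
Σ(K_i·b_i) = 263×1.48 + 7.03×4.76 + 15.0×8.40 = 548.7 m²/day.
Hydraulic gradient i = 0.0357.
Q = Σ(K_i·b_i) · W · i = 548.7 × 419 × 0.03570 = 8208 m³/day.

8210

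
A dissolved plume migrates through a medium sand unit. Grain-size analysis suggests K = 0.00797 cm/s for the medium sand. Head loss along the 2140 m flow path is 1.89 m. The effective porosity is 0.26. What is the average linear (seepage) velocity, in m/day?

0.0234

Convert K: 0.00797 cm/s × 864 = 6.886 m/day.
Hydraulic gradient i = Δh / L = 1.89 / 2140 = 0.0008832.
Darcy flux q = K · i = 6.886 × 0.0008832 = 0.006082 m/day.
Seepage velocity v = q / n_e = 0.006082 / 0.26 = 0.02339 m/day.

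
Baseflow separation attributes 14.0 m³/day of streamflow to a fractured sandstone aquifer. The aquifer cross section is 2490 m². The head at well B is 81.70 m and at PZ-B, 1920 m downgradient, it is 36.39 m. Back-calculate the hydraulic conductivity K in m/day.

0.238

Hydraulic gradient i = (81.70 − 36.39) / 1920 = 45.31 / 1920 = 0.02360.
From Q = K·A·i, K = Q / (A·i) = 14.0 / (2490 × 0.02360) = 0.2383 m/day.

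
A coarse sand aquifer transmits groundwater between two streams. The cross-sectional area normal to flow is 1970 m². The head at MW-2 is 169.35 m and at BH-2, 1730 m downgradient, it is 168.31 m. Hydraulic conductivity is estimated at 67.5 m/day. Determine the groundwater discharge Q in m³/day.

Hydraulic gradient i = (169.35 − 168.31) / 1730 = 1.04 / 1730 = 0.0006012.
Darcy's law: Q = K · A · i = 67.50 × 1970 × 0.0006012 = 79.94 m³/day.

79.9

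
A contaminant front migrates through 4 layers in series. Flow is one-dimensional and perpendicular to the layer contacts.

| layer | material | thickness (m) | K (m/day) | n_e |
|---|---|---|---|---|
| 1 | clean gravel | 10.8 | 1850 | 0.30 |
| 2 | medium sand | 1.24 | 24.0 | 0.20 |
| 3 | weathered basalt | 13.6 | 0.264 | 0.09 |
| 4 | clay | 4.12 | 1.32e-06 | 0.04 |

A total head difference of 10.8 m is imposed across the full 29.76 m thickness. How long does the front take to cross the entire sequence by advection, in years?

With flow normal to the layers, continuity requires the same specific discharge q through every layer.
Σ(b_i/K_i) = 10.8/1850 + 1.24/24.0 + 13.6/0.264 + 4.12/1.32e-06 = 3.121e+06 d.
q = Δh / Σ(b_i/K_i) = 10.8 / 3.121e+06 = 3.460e-06 m/day.
In each layer the seepage velocity is v_i = q/n_i, so the layer transit time is t_i = b_i·n_i / q:
  layer 1 (clean gravel): t_1 = 10.8 × 0.30 / 3.460e-06 = 9.364e+05 d
  layer 2 (medium sand): t_2 = 1.24 × 0.20 / 3.460e-06 = 71673 d
  layer 3 (weathered basalt): t_3 = 13.6 × 0.09 / 3.460e-06 = 3.537e+05 d
  layer 4 (clay): t_4 = 4.12 × 0.04 / 3.460e-06 = 47628 d
Total t = Σ t_i = 1.409e+06 days = 3859 years.

3860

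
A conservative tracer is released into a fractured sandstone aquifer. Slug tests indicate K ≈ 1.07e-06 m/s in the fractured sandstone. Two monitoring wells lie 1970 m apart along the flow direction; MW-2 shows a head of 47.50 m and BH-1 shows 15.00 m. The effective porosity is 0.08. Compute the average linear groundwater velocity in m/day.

Convert K: 1.07e-06 m/s × 86400 = 0.09245 m/day.
Hydraulic gradient i = (47.50 − 15.00) / 1970 = 32.5 / 1970 = 0.01650.
Darcy flux q = K · i = 0.09245 × 0.01650 = 0.001525 m/day.
Seepage velocity v = q / n_e = 0.001525 / 0.08 = 0.01906 m/day.

0.0191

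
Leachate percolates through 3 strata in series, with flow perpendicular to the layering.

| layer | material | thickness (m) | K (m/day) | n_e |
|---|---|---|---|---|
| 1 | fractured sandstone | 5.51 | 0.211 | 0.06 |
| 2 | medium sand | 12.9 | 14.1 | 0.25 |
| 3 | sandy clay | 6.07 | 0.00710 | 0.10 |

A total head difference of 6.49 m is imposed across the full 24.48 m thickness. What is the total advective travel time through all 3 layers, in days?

566

With flow normal to the layers, continuity requires the same specific discharge q through every layer.
Σ(b_i/K_i) = 5.51/0.211 + 12.9/14.1 + 6.07/0.00710 = 882.0 d.
q = Δh / Σ(b_i/K_i) = 6.49 / 882.0 = 0.007359 m/day.
In each layer the seepage velocity is v_i = q/n_i, so the layer transit time is t_i = b_i·n_i / q:
  layer 1 (fractured sandstone): t_1 = 5.51 × 0.06 / 0.007359 = 44.93 d
  layer 2 (medium sand): t_2 = 12.9 × 0.25 / 0.007359 = 438.3 d
  layer 3 (sandy clay): t_3 = 6.07 × 0.10 / 0.007359 = 82.49 d
Total t = Σ t_i = 565.7 days.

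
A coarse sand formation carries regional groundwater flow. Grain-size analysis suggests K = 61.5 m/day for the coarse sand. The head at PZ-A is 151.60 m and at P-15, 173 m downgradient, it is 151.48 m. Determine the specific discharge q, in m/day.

0.0427

Hydraulic gradient i = (151.60 − 151.48) / 173 = 0.12 / 173 = 0.0006936.
Specific discharge q = K · i = 61.50 × 0.0006936 = 0.04266 m/day.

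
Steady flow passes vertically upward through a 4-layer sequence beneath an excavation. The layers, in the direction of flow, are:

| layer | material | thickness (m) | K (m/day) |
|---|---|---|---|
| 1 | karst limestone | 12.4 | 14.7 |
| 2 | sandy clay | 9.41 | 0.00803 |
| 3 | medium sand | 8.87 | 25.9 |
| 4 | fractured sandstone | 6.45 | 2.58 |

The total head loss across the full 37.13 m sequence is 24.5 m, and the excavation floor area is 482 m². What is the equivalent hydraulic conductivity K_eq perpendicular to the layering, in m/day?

0.0316

Flow is perpendicular to layering, so the layers act in series and the equivalent K is the thickness-weighted harmonic mean.
Total thickness L = 12.4 + 9.41 + 8.87 + 6.45 = 37.13 m.
Σ(b_i/K_i) = 12.4/14.7 + 9.41/0.00803 + 8.87/25.9 + 6.45/2.58 = 1176 d.
K_eq = L / Σ(b_i/K_i) = 37.13 / 1176 = 0.03159 m/day.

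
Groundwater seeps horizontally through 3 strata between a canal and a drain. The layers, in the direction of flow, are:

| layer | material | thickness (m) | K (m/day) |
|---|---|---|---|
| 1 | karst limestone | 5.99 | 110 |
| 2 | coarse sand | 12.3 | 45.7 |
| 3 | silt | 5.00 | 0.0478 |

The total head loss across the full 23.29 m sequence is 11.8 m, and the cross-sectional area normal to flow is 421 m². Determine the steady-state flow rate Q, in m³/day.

47.3

Flow is perpendicular to layering, so the layers act in series and the equivalent K is the thickness-weighted harmonic mean.
Total thickness L = 5.99 + 12.3 + 5.00 = 23.29 m.
Σ(b_i/K_i) = 5.99/110 + 12.3/45.7 + 5.00/0.0478 = 104.9 d.
K_eq = L / Σ(b_i/K_i) = 23.29 / 104.9 = 0.2220 m/day.
Q = K_eq · A · (Δh/L) = 0.2220 × 421 × (11.8/23.29) = 47.35 m³/day.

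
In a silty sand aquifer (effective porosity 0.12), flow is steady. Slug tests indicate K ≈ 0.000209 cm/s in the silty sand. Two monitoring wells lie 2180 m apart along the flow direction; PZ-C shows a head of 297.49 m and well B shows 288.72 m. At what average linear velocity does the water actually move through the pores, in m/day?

0.00605

Convert K: 0.000209 cm/s × 864 = 0.1806 m/day.
Hydraulic gradient i = (297.49 − 288.72) / 2180 = 8.77 / 2180 = 0.004023.
Darcy flux q = K · i = 0.1806 × 0.004023 = 0.0007264 m/day.
Seepage velocity v = q / n_e = 0.0007264 / 0.12 = 0.006054 m/day.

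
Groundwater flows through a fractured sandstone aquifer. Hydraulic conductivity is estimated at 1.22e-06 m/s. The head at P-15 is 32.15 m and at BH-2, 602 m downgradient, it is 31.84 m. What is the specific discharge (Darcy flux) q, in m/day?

Convert K: 1.22e-06 m/s × 86400 = 0.1054 m/day.
Hydraulic gradient i = (32.15 − 31.84) / 602 = 0.31 / 602 = 0.0005150.
Specific discharge q = K · i = 0.1054 × 0.0005150 = 5.428e-05 m/day.

5.43e-05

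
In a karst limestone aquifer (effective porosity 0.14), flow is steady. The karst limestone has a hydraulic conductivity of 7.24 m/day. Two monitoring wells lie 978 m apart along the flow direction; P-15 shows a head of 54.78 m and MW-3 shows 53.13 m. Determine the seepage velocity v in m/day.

0.0872

Hydraulic gradient i = (54.78 − 53.13) / 978 = 1.65 / 978 = 0.001687.
Darcy flux q = K · i = 7.240 × 0.001687 = 0.01221 m/day.
Seepage velocity v = q / n_e = 0.01221 / 0.14 = 0.08725 m/day.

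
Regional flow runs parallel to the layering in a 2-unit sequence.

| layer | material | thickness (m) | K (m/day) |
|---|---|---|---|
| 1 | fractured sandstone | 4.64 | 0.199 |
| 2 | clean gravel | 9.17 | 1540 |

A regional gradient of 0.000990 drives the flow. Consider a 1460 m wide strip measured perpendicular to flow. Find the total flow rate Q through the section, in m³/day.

Flow is parallel to layering, so each bed carries its own Darcy discharge and the transmissivities add.
Σ(K_i·b_i) = 0.199×4.64 + 1540×9.17 = 14123 m²/day.
Hydraulic gradient i = 0.000990.
Q = Σ(K_i·b_i) · W · i = 14123 × 1460 × 0.0009900 = 20413 m³/day.

20400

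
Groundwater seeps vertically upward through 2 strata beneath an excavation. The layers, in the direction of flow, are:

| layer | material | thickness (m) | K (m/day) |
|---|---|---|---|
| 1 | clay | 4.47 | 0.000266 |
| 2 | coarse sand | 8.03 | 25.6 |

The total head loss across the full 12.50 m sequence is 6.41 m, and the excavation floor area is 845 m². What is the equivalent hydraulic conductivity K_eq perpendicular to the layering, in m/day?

Flow is perpendicular to layering, so the layers act in series and the equivalent K is the thickness-weighted harmonic mean.
Total thickness L = 4.47 + 8.03 = 12.50 m.
Σ(b_i/K_i) = 4.47/0.000266 + 8.03/25.6 = 16805 d.
K_eq = L / Σ(b_i/K_i) = 12.50 / 16805 = 0.0007438 m/day.

0.000744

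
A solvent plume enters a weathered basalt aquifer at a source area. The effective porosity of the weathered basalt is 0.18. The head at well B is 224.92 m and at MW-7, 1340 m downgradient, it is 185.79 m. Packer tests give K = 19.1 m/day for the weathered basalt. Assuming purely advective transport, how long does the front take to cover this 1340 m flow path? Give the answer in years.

1.18

Hydraulic gradient i = (224.92 − 185.79) / 1340 = 39.13 / 1340 = 0.02920.
Darcy flux q = K · i = 19.10 × 0.02920 = 0.5577 m/day.
Seepage velocity v = q / n_e = 0.5577 / 0.18 = 3.099 m/day.
Travel time t = L / v = 1340 / 3.099 = 432.5 days = 1.184 years.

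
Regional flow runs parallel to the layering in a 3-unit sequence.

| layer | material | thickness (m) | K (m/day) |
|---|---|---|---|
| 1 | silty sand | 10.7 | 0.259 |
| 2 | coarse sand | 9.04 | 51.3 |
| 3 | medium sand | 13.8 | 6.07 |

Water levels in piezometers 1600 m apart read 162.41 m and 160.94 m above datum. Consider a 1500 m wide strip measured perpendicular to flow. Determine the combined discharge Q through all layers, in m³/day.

Flow is parallel to layering, so each bed carries its own Darcy discharge and the transmissivities add.
Σ(K_i·b_i) = 0.259×10.7 + 51.3×9.04 + 6.07×13.8 = 550.3 m²/day.
Hydraulic gradient i = (162.41 − 160.94) / 1600 = 1.47 / 1600 = 0.0009187.
Q = Σ(K_i·b_i) · W · i = 550.3 × 1500 × 0.0009187 = 758.4 m³/day.

758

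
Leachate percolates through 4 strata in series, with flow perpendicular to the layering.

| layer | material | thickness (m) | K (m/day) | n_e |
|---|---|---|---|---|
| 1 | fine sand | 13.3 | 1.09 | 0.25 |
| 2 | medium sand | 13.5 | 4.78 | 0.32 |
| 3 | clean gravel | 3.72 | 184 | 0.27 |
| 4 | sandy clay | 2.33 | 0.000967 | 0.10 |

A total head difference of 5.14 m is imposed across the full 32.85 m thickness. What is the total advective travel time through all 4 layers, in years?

With flow normal to the layers, continuity requires the same specific discharge q through every layer.
Σ(b_i/K_i) = 13.3/1.09 + 13.5/4.78 + 3.72/184 + 2.33/0.000967 = 2425 d.
q = Δh / Σ(b_i/K_i) = 5.14 / 2425 = 0.002120 m/day.
In each layer the seepage velocity is v_i = q/n_i, so the layer transit time is t_i = b_i·n_i / q:
  layer 1 (fine sand): t_1 = 13.3 × 0.25 / 0.002120 = 1568 d
  layer 2 (medium sand): t_2 = 13.5 × 0.32 / 0.002120 = 2038 d
  layer 3 (clean gravel): t_3 = 3.72 × 0.27 / 0.002120 = 473.8 d
  layer 4 (sandy clay): t_4 = 2.33 × 0.10 / 0.002120 = 109.9 d
Total t = Σ t_i = 4190 days = 11.47 years.

11.5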